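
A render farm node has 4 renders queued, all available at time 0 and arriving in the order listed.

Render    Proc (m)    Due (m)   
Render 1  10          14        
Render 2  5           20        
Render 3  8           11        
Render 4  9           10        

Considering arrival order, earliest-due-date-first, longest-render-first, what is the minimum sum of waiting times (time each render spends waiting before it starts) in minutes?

48

FIFO (arrival order): Render 1 Render 2 Render 3 Render 4.
Render 1: waits 0, runs 0→10
Render 2: waits 10, runs 10→15
Render 3: waits 15, runs 15→23
Render 4: waits 23, runs 23→32
Sum = 0+10+15+23 = 48.
EDD (increasing due date): Render 4 Render 3 Render 1 Render 2.
Render 4: waits 0, runs 0→9
Render 3: waits 9, runs 9→17
Render 1: waits 17, runs 17→27
Render 2: waits 27, runs 27→32
Sum = 0+9+17+27 = 53.
LPT (decreasing processing time): Render 1 Render 4 Render 3 Render 2.
Render 1: waits 0, runs 0→10
Render 4: waits 10, runs 10→19
Render 3: waits 19, runs 19→27
Render 2: waits 27, runs 27→32
Sum = 0+10+19+27 = 56.
FIFO 48, EDD 53, LPT 56 → minimum 48.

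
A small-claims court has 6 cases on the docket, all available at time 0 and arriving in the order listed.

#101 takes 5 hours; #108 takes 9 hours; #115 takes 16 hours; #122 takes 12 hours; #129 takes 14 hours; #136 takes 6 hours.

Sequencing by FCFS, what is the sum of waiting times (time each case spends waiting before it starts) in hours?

147

FIFO (arrival order): #101 #108 #115 #122 #129 #136.
#101: waits 0, runs 0→5
#108: waits 5, runs 5→14
#115: waits 14, runs 14→30
#122: waits 30, runs 30→42
#129: waits 42, runs 42→56
#136: waits 56, runs 56→62
Sum = 0+5+14+30+42+56 = 147.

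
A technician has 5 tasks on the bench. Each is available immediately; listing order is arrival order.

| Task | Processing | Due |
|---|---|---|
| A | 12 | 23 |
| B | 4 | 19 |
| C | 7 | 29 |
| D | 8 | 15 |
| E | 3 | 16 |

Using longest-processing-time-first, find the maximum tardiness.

LPT (decreasing processing time): A D C B E.
A: 0→12, due 23, tardiness 0
D: 12→20, due 15, tardiness 5
C: 20→27, due 29, tardiness 0
B: 27→31, due 19, tardiness 12
E: 31→34, due 16, tardiness 18
Maximum = 18.

18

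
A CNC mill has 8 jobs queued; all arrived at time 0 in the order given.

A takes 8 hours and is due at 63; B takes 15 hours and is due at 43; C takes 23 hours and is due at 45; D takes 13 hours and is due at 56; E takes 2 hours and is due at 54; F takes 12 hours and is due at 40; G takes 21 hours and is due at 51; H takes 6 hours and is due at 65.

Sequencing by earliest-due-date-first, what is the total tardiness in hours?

EDD (increasing due date): F B C G E D A H.
F: 0→12, due 40, tardiness 0
B: 12→27, due 43, tardiness 0
C: 27→50, due 45, tardiness 5
G: 50→71, due 51, tardiness 20
E: 71→73, due 54, tardiness 19
D: 73→86, due 56, tardiness 30
A: 86→94, due 63, tardiness 31
H: 94→100, due 65, tardiness 35
Sum = 0+0+5+20+19+30+31+35 = 140.

140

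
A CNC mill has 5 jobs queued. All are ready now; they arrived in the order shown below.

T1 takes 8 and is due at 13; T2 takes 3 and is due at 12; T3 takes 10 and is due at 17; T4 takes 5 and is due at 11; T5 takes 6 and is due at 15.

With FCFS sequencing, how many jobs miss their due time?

FIFO (arrival order): T1 T2 T3 T4 T5.
T1: 0→8, due 13, tardiness 0
T2: 8→11, due 12, tardiness 0
T3: 11→21, due 17, tardiness 4
T4: 21→26, due 11, tardiness 15
T5: 26→32, due 15, tardiness 17
Late jobs: 3.

3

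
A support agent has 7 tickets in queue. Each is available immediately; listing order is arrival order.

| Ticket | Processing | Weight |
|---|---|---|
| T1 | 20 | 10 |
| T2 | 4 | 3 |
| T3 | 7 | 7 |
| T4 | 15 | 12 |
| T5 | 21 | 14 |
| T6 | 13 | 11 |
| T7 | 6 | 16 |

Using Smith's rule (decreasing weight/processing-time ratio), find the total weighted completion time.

2884

WSPT (decreasing weight/processing-time ratio): T7 T3 T6 T4 T2 T5 T1.
T7: finishes 6, weight 16, w·C = 96
T3: finishes 13, weight 7, w·C = 91
T6: finishes 26, weight 11, w·C = 286
T4: finishes 41, weight 12, w·C = 492
T2: finishes 45, weight 3, w·C = 135
T5: finishes 66, weight 14, w·C = 924
T1: finishes 86, weight 10, w·C = 860
Sum = 96+91+286+492+135+924+860 = 2884.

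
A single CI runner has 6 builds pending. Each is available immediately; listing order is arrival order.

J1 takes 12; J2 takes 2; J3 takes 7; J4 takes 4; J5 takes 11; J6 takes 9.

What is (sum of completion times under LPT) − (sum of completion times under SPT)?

LPT (decreasing processing time): J1 J5 J6 J3 J4 J2.
J1: 0→12
J5: 12→23
J6: 23→32
J3: 32→39
J4: 39→43
J2: 43→45
Sum = 12+23+32+39+43+45 = 194.
SPT (increasing processing time): J2 J4 J3 J6 J5 J1.
J2: 0→2
J4: 2→6
J3: 6→13
J6: 13→22
J5: 22→33
J1: 33→45
Sum = 2+6+13+22+33+45 = 121.
Difference = 194 − 121 = 73.

73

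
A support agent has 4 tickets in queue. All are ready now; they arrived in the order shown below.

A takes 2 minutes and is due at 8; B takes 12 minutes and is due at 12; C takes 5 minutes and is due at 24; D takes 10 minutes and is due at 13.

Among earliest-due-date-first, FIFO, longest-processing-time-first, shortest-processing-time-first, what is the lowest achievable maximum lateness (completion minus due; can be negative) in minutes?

11

EDD (increasing due date): A B D C.
A: 0→2, due 8, lateness -6
B: 2→14, due 12, lateness 2
D: 14→24, due 13, lateness 11
C: 24→29, due 24, lateness 5
Maximum = 11.
FIFO (arrival order): A B C D.
A: 0→2, due 8, lateness -6
B: 2→14, due 12, lateness 2
C: 14→19, due 24, lateness -5
D: 19→29, due 13, lateness 16
Maximum = 16.
LPT (decreasing processing time): B D C A.
B: 0→12, due 12, lateness 0
D: 12→22, due 13, lateness 9
C: 22→27, due 24, lateness 3
A: 27→29, due 8, lateness 21
Maximum = 21.
SPT (increasing processing time): A C D B.
A: 0→2, due 8, lateness -6
C: 2→7, due 24, lateness -17
D: 7→17, due 13, lateness 4
B: 17→29, due 12, lateness 17
Maximum = 17.
EDD 11, FIFO 16, LPT 21, SPT 17 → minimum 11.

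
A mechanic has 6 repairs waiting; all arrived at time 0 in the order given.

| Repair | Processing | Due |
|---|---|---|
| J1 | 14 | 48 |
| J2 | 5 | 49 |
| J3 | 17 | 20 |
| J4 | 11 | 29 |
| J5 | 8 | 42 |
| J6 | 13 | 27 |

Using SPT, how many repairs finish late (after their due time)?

SPT (increasing processing time): J2 J5 J4 J6 J1 J3.
J2: 0→5, due 49, tardiness 0
J5: 5→13, due 42, tardiness 0
J4: 13→24, due 29, tardiness 0
J6: 24→37, due 27, tardiness 10
J1: 37→51, due 48, tardiness 3
J3: 51→68, due 20, tardiness 48
Late repairs: 3.

3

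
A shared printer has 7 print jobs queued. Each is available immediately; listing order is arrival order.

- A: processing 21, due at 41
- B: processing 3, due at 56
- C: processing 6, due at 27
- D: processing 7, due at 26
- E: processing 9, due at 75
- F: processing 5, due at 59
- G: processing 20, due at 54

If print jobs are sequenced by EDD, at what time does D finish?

EDD (increasing due date): D C A G B F E.
D: 0→7

7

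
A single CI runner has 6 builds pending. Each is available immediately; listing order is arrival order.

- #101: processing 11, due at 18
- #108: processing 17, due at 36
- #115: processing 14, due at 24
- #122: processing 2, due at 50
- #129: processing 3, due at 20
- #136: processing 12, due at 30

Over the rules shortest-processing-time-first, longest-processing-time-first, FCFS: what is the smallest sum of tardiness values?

SPT (increasing processing time): #122 #129 #101 #136 #115 #108.
#122: 0→2, due 50, tardiness 0
#129: 2→5, due 20, tardiness 0
#101: 5→16, due 18, tardiness 0
#136: 16→28, due 30, tardiness 0
#115: 28→42, due 24, tardiness 18
#108: 42→59, due 36, tardiness 23
Sum = 0+0+0+0+18+23 = 41.
LPT (decreasing processing time): #108 #115 #136 #101 #129 #122.
#108: 0→17, due 36, tardiness 0
#115: 17→31, due 24, tardiness 7
#136: 31→43, due 30, tardiness 13
#101: 43→54, due 18, tardiness 36
#129: 54→57, due 20, tardiness 37
#122: 57→59, due 50, tardiness 9
Sum = 0+7+13+36+37+9 = 102.
FIFO (arrival order): #101 #108 #115 #122 #129 #136.
#101: 0→11, due 18, tardiness 0
#108: 11→28, due 36, tardiness 0
#115: 28→42, due 24, tardiness 18
#122: 42→44, due 50, tardiness 0
#129: 44→47, due 20, tardiness 27
#136: 47→59, due 30, tardiness 29
Sum = 0+0+18+0+27+29 = 74.
SPT 41, LPT 102, FIFO 74 → minimum 41.

41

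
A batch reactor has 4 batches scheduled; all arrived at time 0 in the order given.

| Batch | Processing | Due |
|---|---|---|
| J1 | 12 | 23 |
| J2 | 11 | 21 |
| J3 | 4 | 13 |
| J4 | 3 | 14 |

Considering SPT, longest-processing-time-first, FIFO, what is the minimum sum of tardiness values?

SPT (increasing processing time): J4 J3 J2 J1.
J4: 0→3, due 14, tardiness 0
J3: 3→7, due 13, tardiness 0
J2: 7→18, due 21, tardiness 0
J1: 18→30, due 23, tardiness 7
Sum = 0+0+0+7 = 7.
LPT (decreasing processing time): J1 J2 J3 J4.
J1: 0→12, due 23, tardiness 0
J2: 12→23, due 21, tardiness 2
J3: 23→27, due 13, tardiness 14
J4: 27→30, due 14, tardiness 16
Sum = 0+2+14+16 = 32.
FIFO (arrival order): J1 J2 J3 J4.
J1: 0→12, due 23, tardiness 0
J2: 12→23, due 21, tardiness 2
J3: 23→27, due 13, tardiness 14
J4: 27→30, due 14, tardiness 16
Sum = 0+2+14+16 = 32.
SPT 7, LPT 32, FIFO 32 → minimum 7.

7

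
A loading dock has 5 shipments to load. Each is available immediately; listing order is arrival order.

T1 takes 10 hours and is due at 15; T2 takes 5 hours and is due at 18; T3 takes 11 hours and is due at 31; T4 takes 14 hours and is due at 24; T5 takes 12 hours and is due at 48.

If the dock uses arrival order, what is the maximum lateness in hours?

FIFO (arrival order): T1 T2 T3 T4 T5.
T1: 0→10, due 15, lateness -5
T2: 10→15, due 18, lateness -3
T3: 15→26, due 31, lateness -5
T4: 26→40, due 24, lateness 16
T5: 40→52, due 48, lateness 4
Maximum = 16.

16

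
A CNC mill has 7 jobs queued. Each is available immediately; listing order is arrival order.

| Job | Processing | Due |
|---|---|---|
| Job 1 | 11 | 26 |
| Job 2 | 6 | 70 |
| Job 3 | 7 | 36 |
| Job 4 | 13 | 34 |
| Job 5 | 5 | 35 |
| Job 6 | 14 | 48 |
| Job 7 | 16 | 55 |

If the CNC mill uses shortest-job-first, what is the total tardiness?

36

SPT (increasing processing time): Job 5 Job 2 Job 3 Job 1 Job 4 Job 6 Job 7.
Job 5: 0→5, due 35, tardiness 0
Job 2: 5→11, due 70, tardiness 0
Job 3: 11→18, due 36, tardiness 0
Job 1: 18→29, due 26, tardiness 3
Job 4: 29→42, due 34, tardiness 8
Job 6: 42→56, due 48, tardiness 8
Job 7: 56→72, due 55, tardiness 17
Sum = 0+0+0+3+8+8+17 = 36.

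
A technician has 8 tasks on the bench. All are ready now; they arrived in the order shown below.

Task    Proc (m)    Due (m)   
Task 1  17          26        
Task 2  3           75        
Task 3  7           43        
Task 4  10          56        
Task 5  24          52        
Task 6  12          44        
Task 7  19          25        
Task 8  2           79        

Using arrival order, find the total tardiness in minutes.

FIFO (arrival order): Task 1 Task 2 Task 3 Task 4 Task 5 Task 6 Task 7 Task 8.
Task 1: 0→17, due 26, tardiness 0
Task 2: 17→20, due 75, tardiness 0
Task 3: 20→27, due 43, tardiness 0
Task 4: 27→37, due 56, tardiness 0
Task 5: 37→61, due 52, tardiness 9
Task 6: 61→73, due 44, tardiness 29
Task 7: 73→92, due 25, tardiness 67
Task 8: 92→94, due 79, tardiness 15
Sum = 0+0+0+0+9+29+67+15 = 120.

120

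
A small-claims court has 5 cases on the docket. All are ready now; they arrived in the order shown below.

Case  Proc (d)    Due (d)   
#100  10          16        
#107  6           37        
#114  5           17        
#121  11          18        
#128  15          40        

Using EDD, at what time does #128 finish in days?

47

EDD (increasing due date): #100 #114 #121 #107 #128.
#100: 0→10
#114: 10→15
#121: 15→26
#107: 26→32
#128: 32→47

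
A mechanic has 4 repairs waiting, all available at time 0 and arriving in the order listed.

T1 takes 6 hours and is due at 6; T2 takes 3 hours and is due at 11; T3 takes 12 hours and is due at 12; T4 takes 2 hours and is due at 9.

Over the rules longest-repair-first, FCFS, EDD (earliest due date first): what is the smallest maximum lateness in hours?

LPT (decreasing processing time): T3 T1 T2 T4.
T3: 0→12, due 12, lateness 0
T1: 12→18, due 6, lateness 12
T2: 18→21, due 11, lateness 10
T4: 21→23, due 9, lateness 14
Maximum = 14.
FIFO (arrival order): T1 T2 T3 T4.
T1: 0→6, due 6, lateness 0
T2: 6→9, due 11, lateness -2
T3: 9→21, due 12, lateness 9
T4: 21→23, due 9, lateness 14
Maximum = 14.
EDD (increasing due date): T1 T4 T2 T3.
T1: 0→6, due 6, lateness 0
T4: 6→8, due 9, lateness -1
T2: 8→11, due 11, lateness 0
T3: 11→23, due 12, lateness 11
Maximum = 11.
LPT 14, FIFO 14, EDD 11 → minimum 11.

11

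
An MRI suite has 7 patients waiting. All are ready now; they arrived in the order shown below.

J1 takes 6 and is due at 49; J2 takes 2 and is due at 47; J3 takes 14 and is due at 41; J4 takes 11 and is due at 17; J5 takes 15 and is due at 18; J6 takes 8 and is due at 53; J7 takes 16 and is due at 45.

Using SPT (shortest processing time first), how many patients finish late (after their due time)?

SPT (increasing processing time): J2 J1 J6 J4 J3 J5 J7.
J2: 0→2, due 47, tardiness 0
J1: 2→8, due 49, tardiness 0
J6: 8→16, due 53, tardiness 0
J4: 16→27, due 17, tardiness 10
J3: 27→41, due 41, tardiness 0
J5: 41→56, due 18, tardiness 38
J7: 56→72, due 45, tardiness 27
Late patients: 3.

3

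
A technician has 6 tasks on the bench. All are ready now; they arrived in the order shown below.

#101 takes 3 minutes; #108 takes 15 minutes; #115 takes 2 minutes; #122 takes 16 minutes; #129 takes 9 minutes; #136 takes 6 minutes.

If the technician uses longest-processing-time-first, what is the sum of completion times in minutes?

233

LPT (decreasing processing time): #122 #108 #129 #136 #101 #115.
#122: 0→16
#108: 16→31
#129: 31→40
#136: 40→46
#101: 46→49
#115: 49→51
Sum = 16+31+40+46+49+51 = 233.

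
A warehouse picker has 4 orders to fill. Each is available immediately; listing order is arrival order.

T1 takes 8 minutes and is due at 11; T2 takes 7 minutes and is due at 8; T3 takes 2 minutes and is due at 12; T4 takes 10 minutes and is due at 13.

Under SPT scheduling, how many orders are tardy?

3

SPT (increasing processing time): T3 T2 T1 T4.
T3: 0→2, due 12, tardiness 0
T2: 2→9, due 8, tardiness 1
T1: 9→17, due 11, tardiness 6
T4: 17→27, due 13, tardiness 14
Late orders: 3.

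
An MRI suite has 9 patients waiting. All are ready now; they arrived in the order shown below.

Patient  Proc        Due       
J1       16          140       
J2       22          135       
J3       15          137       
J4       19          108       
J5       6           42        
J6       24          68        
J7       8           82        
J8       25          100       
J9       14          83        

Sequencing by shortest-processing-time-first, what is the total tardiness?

105

SPT (increasing processing time): J5 J7 J9 J3 J1 J4 J2 J6 J8.
J5: 0→6, due 42, tardiness 0
J7: 6→14, due 82, tardiness 0
J9: 14→28, due 83, tardiness 0
J3: 28→43, due 137, tardiness 0
J1: 43→59, due 140, tardiness 0
J4: 59→78, due 108, tardiness 0
J2: 78→100, due 135, tardiness 0
J6: 100→124, due 68, tardiness 56
J8: 124→149, due 100, tardiness 49
Sum = 0+0+0+0+0+0+0+56+49 = 105.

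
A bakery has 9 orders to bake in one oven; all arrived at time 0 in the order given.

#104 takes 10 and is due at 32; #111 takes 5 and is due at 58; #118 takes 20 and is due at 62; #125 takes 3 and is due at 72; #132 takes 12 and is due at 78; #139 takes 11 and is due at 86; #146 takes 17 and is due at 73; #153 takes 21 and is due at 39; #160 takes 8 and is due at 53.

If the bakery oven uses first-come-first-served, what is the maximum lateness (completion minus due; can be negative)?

60

FIFO (arrival order): #104 #111 #118 #125 #132 #139 #146 #153 #160.
#104: 0→10, due 32, lateness -22
#111: 10→15, due 58, lateness -43
#118: 15→35, due 62, lateness -27
#125: 35→38, due 72, lateness -34
#132: 38→50, due 78, lateness -28
#139: 50→61, due 86, lateness -25
#146: 61→78, due 73, lateness 5
#153: 78→99, due 39, lateness 60
#160: 99→107, due 53, lateness 54
Maximum = 60.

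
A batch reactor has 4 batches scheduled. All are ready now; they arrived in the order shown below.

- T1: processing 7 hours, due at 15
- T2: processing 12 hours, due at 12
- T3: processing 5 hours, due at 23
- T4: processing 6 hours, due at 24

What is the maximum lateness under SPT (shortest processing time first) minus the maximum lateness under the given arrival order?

11

SPT (increasing processing time): T3 T4 T1 T2.
T3: 0→5, due 23, lateness -18
T4: 5→11, due 24, lateness -13
T1: 11→18, due 15, lateness 3
T2: 18→30, due 12, lateness 18
Maximum = 18.
FIFO (arrival order): T1 T2 T3 T4.
T1: 0→7, due 15, lateness -8
T2: 7→19, due 12, lateness 7
T3: 19→24, due 23, lateness 1
T4: 24→30, due 24, lateness 6
Maximum = 7.
Difference = 18 − 7 = 11.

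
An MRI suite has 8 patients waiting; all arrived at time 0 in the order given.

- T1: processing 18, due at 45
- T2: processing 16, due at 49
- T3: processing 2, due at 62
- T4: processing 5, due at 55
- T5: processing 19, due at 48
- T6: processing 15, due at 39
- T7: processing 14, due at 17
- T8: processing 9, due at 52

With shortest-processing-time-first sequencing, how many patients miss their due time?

5

SPT (increasing processing time): T3 T4 T8 T7 T6 T2 T1 T5.
T3: 0→2, due 62, tardiness 0
T4: 2→7, due 55, tardiness 0
T8: 7→16, due 52, tardiness 0
T7: 16→30, due 17, tardiness 13
T6: 30→45, due 39, tardiness 6
T2: 45→61, due 49, tardiness 12
T1: 61→79, due 45, tardiness 34
T5: 79→98, due 48, tardiness 50
Late patients: 5.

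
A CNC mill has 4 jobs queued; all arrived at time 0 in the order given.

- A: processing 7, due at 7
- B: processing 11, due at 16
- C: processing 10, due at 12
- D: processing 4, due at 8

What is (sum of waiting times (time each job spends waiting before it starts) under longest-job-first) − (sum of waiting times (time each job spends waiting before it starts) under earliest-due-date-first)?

21

LPT (decreasing processing time): B C A D.
B: waits 0, runs 0→11
C: waits 11, runs 11→21
A: waits 21, runs 21→28
D: waits 28, runs 28→32
Sum = 0+11+21+28 = 60.
EDD (increasing due date): A D C B.
A: waits 0, runs 0→7
D: waits 7, runs 7→11
C: waits 11, runs 11→21
B: waits 21, runs 21→32
Sum = 0+7+11+21 = 39.
Difference = 60 − 39 = 21.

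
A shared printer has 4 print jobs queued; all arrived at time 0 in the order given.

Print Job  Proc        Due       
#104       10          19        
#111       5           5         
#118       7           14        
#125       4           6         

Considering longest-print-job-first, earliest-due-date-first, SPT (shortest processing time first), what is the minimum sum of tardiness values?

12

LPT (decreasing processing time): #104 #118 #111 #125.
#104: 0→10, due 19, tardiness 0
#118: 10→17, due 14, tardiness 3
#111: 17→22, due 5, tardiness 17
#125: 22→26, due 6, tardiness 20
Sum = 0+3+17+20 = 40.
EDD (increasing due date): #111 #125 #118 #104.
#111: 0→5, due 5, tardiness 0
#125: 5→9, due 6, tardiness 3
#118: 9→16, due 14, tardiness 2
#104: 16→26, due 19, tardiness 7
Sum = 0+3+2+7 = 12.
SPT (increasing processing time): #125 #111 #118 #104.
#125: 0→4, due 6, tardiness 0
#111: 4→9, due 5, tardiness 4
#118: 9→16, due 14, tardiness 2
#104: 16→26, due 19, tardiness 7
Sum = 0+4+2+7 = 13.
LPT 40, EDD 12, SPT 13 → minimum 12.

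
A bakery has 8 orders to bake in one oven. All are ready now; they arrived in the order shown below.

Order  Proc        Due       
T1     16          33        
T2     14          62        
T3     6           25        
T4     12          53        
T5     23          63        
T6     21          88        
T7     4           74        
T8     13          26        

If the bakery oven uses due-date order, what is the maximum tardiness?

21

EDD (increasing due date): T3 T8 T1 T4 T2 T5 T7 T6.
T3: 0→6, due 25, tardiness 0
T8: 6→19, due 26, tardiness 0
T1: 19→35, due 33, tardiness 2
T4: 35→47, due 53, tardiness 0
T2: 47→61, due 62, tardiness 0
T5: 61→84, due 63, tardiness 21
T7: 84→88, due 74, tardiness 14
T6: 88→109, due 88, tardiness 21
Maximum = 21.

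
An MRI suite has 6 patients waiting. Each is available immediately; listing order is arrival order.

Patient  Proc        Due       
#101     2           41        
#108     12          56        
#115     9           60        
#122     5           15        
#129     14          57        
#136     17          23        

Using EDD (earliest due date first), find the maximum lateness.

-1

EDD (increasing due date): #122 #136 #101 #108 #129 #115.
#122: 0→5, due 15, lateness -10
#136: 5→22, due 23, lateness -1
#101: 22→24, due 41, lateness -17
#108: 24→36, due 56, lateness -20
#129: 36→50, due 57, lateness -7
#115: 50→59, due 60, lateness -1
Maximum = -1.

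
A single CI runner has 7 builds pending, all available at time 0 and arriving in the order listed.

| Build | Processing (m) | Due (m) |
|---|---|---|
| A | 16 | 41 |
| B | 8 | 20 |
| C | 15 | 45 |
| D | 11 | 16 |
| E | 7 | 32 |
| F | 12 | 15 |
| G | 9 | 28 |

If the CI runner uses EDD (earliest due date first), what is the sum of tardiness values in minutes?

EDD (increasing due date): F D B G E A C.
F: 0→12, due 15, tardiness 0
D: 12→23, due 16, tardiness 7
B: 23→31, due 20, tardiness 11
G: 31→40, due 28, tardiness 12
E: 40→47, due 32, tardiness 15
A: 47→63, due 41, tardiness 22
C: 63→78, due 45, tardiness 33
Sum = 0+7+11+12+15+22+33 = 100.

100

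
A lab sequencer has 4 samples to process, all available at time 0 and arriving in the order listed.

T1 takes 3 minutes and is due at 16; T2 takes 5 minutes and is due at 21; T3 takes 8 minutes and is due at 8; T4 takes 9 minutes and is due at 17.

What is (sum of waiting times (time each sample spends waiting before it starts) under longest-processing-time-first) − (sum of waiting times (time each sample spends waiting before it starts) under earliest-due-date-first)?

LPT (decreasing processing time): T4 T3 T2 T1.
T4: waits 0, runs 0→9
T3: waits 9, runs 9→17
T2: waits 17, runs 17→22
T1: waits 22, runs 22→25
Sum = 0+9+17+22 = 48.
EDD (increasing due date): T3 T1 T4 T2.
T3: waits 0, runs 0→8
T1: waits 8, runs 8→11
T4: waits 11, runs 11→20
T2: waits 20, runs 20→25
Sum = 0+8+11+20 = 39.
Difference = 48 − 39 = 9.

9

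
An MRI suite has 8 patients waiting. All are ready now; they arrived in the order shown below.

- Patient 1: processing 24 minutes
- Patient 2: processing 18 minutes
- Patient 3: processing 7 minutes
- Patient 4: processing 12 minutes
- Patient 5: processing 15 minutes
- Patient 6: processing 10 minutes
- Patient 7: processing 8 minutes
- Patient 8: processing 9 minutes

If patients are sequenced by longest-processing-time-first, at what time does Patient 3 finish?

LPT (decreasing processing time): Patient 1 Patient 2 Patient 5 Patient 4 Patient 6 Patient 8 Patient 7 Patient 3.
Patient 1: 0→24
Patient 2: 24→42
Patient 5: 42→57
Patient 4: 57→69
Patient 6: 69→79
Patient 8: 79→88
Patient 7: 88→96
Patient 3: 96→103

103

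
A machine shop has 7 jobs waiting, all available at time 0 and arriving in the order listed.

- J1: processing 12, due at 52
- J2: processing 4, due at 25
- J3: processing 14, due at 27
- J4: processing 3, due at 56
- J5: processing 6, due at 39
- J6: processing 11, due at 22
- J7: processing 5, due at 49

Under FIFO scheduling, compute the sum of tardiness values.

FIFO (arrival order): J1 J2 J3 J4 J5 J6 J7.
J1: 0→12, due 52, tardiness 0
J2: 12→16, due 25, tardiness 0
J3: 16→30, due 27, tardiness 3
J4: 30→33, due 56, tardiness 0
J5: 33→39, due 39, tardiness 0
J6: 39→50, due 22, tardiness 28
J7: 50→55, due 49, tardiness 6
Sum = 0+0+3+0+0+28+6 = 37.

37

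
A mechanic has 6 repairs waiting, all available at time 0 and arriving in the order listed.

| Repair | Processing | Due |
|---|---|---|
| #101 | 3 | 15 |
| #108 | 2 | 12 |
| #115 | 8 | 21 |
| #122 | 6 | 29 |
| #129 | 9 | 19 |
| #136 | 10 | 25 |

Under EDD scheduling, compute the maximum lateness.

EDD (increasing due date): #108 #101 #129 #115 #136 #122.
#108: 0→2, due 12, lateness -10
#101: 2→5, due 15, lateness -10
#129: 5→14, due 19, lateness -5
#115: 14→22, due 21, lateness 1
#136: 22→32, due 25, lateness 7
#122: 32→38, due 29, lateness 9
Maximum = 9.

9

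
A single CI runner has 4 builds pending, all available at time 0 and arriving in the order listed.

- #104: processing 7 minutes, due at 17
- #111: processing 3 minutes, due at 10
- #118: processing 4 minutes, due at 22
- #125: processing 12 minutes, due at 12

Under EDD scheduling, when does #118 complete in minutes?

26

EDD (increasing due date): #111 #125 #104 #118.
#111: 0→3
#125: 3→15
#104: 15→22
#118: 22→26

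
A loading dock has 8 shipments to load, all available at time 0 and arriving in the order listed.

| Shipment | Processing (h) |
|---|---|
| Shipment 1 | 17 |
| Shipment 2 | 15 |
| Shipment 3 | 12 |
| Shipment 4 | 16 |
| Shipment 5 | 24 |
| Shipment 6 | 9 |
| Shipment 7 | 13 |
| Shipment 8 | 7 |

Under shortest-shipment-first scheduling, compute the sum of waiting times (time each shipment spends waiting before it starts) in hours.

309

SPT (increasing processing time): Shipment 8 Shipment 6 Shipment 3 Shipment 7 Shipment 2 Shipment 4 Shipment 1 Shipment 5.
Shipment 8: waits 0, runs 0→7
Shipment 6: waits 7, runs 7→16
Shipment 3: waits 16, runs 16→28
Shipment 7: waits 28, runs 28→41
Shipment 2: waits 41, runs 41→56
Shipment 4: waits 56, runs 56→72
Shipment 1: waits 72, runs 72→89
Shipment 5: waits 89, runs 89→113
Sum = 0+7+16+28+41+56+72+89 = 309.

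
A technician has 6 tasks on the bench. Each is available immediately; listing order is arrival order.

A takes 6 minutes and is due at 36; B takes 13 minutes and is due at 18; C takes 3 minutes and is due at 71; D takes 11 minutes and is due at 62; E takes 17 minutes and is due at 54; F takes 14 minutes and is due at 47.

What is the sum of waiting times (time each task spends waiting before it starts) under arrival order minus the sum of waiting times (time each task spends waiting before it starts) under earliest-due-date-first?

FIFO (arrival order): A B C D E F.
A: waits 0, runs 0→6
B: waits 6, runs 6→19
C: waits 19, runs 19→22
D: waits 22, runs 22→33
E: waits 33, runs 33→50
F: waits 50, runs 50→64
Sum = 0+6+19+22+33+50 = 130.
EDD (increasing due date): B A F E D C.
B: waits 0, runs 0→13
A: waits 13, runs 13→19
F: waits 19, runs 19→33
E: waits 33, runs 33→50
D: waits 50, runs 50→61
C: waits 61, runs 61→64
Sum = 0+13+19+33+50+61 = 176.
Difference = 130 − 176 = -46.

-46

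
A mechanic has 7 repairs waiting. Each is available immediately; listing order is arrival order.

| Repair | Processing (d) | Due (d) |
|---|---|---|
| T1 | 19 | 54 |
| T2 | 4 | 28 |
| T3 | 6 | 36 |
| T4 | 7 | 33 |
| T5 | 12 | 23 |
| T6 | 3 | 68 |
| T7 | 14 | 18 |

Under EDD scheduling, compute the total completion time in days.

277

EDD (increasing due date): T7 T5 T2 T4 T3 T1 T6.
T7: 0→14
T5: 14→26
T2: 26→30
T4: 30→37
T3: 37→43
T1: 43→62
T6: 62→65
Sum = 14+26+30+37+43+62+65 = 277.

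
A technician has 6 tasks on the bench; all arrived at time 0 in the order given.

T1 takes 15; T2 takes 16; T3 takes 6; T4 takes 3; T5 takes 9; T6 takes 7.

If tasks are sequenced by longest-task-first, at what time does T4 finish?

56

LPT (decreasing processing time): T2 T1 T5 T6 T3 T4.
T2: 0→16
T1: 16→31
T5: 31→40
T6: 40→47
T3: 47→53
T4: 53→56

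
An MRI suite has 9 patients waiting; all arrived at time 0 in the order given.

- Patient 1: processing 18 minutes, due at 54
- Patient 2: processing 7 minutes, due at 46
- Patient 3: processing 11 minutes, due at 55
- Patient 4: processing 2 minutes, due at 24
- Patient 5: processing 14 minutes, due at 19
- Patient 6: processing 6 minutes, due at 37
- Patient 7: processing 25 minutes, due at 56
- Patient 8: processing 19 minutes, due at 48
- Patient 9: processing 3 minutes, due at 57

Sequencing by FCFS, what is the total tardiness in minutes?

197

FIFO (arrival order): Patient 1 Patient 2 Patient 3 Patient 4 Patient 5 Patient 6 Patient 7 Patient 8 Patient 9.
Patient 1: 0→18, due 54, tardiness 0
Patient 2: 18→25, due 46, tardiness 0
Patient 3: 25→36, due 55, tardiness 0
Patient 4: 36→38, due 24, tardiness 14
Patient 5: 38→52, due 19, tardiness 33
Patient 6: 52→58, due 37, tardiness 21
Patient 7: 58→83, due 56, tardiness 27
Patient 8: 83→102, due 48, tardiness 54
Patient 9: 102→105, due 57, tardiness 48
Sum = 0+0+0+14+33+21+27+54+48 = 197.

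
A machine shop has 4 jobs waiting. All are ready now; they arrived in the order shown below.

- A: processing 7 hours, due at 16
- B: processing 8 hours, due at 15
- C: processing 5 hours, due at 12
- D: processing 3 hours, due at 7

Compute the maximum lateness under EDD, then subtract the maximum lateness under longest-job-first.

-9

EDD (increasing due date): D C B A.
D: 0→3, due 7, lateness -4
C: 3→8, due 12, lateness -4
B: 8→16, due 15, lateness 1
A: 16→23, due 16, lateness 7
Maximum = 7.
LPT (decreasing processing time): B A C D.
B: 0→8, due 15, lateness -7
A: 8→15, due 16, lateness -1
C: 15→20, due 12, lateness 8
D: 20→23, due 7, lateness 16
Maximum = 16.
Difference = 7 − 16 = -9.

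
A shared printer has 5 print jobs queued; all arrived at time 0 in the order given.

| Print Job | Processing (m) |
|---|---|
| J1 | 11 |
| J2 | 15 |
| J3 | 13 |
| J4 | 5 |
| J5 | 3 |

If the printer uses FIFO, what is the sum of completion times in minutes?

167

FIFO (arrival order): J1 J2 J3 J4 J5.
J1: 0→11
J2: 11→26
J3: 26→39
J4: 39→44
J5: 44→47
Sum = 11+26+39+44+47 = 167.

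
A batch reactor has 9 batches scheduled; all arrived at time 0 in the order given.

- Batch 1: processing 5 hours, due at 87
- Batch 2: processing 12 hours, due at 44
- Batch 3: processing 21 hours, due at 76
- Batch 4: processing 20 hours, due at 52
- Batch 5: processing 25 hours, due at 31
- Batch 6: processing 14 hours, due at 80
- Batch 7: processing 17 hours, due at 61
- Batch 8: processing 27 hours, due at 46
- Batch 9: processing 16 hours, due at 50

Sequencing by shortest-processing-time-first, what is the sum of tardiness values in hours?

SPT (increasing processing time): Batch 1 Batch 2 Batch 6 Batch 9 Batch 7 Batch 4 Batch 3 Batch 5 Batch 8.
Batch 1: 0→5, due 87, tardiness 0
Batch 2: 5→17, due 44, tardiness 0
Batch 6: 17→31, due 80, tardiness 0
Batch 9: 31→47, due 50, tardiness 0
Batch 7: 47→64, due 61, tardiness 3
Batch 4: 64→84, due 52, tardiness 32
Batch 3: 84→105, due 76, tardiness 29
Batch 5: 105→130, due 31, tardiness 99
Batch 8: 130→157, due 46, tardiness 111
Sum = 0+0+0+0+3+32+29+99+111 = 274.

274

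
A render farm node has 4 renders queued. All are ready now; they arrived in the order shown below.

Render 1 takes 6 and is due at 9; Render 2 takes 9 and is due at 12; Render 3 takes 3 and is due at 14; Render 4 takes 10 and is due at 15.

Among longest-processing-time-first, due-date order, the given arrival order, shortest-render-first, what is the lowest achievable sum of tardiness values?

LPT (decreasing processing time): Render 4 Render 2 Render 1 Render 3.
Render 4: 0→10, due 15, tardiness 0
Render 2: 10→19, due 12, tardiness 7
Render 1: 19→25, due 9, tardiness 16
Render 3: 25→28, due 14, tardiness 14
Sum = 0+7+16+14 = 37.
EDD (increasing due date): Render 1 Render 2 Render 3 Render 4.
Render 1: 0→6, due 9, tardiness 0
Render 2: 6→15, due 12, tardiness 3
Render 3: 15→18, due 14, tardiness 4
Render 4: 18→28, due 15, tardiness 13
Sum = 0+3+4+13 = 20.
FIFO (arrival order): Render 1 Render 2 Render 3 Render 4.
Render 1: 0→6, due 9, tardiness 0
Render 2: 6→15, due 12, tardiness 3
Render 3: 15→18, due 14, tardiness 4
Render 4: 18→28, due 15, tardiness 13
Sum = 0+3+4+13 = 20.
SPT (increasing processing time): Render 3 Render 1 Render 2 Render 4.
Render 3: 0→3, due 14, tardiness 0
Render 1: 3→9, due 9, tardiness 0
Render 2: 9→18, due 12, tardiness 6
Render 4: 18→28, due 15, tardiness 13
Sum = 0+0+6+13 = 19.
LPT 37, EDD 20, FIFO 20, SPT 19 → minimum 19.

19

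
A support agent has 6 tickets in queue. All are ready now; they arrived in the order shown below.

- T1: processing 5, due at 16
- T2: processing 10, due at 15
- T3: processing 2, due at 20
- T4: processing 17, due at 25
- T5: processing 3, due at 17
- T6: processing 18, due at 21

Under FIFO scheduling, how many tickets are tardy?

3

FIFO (arrival order): T1 T2 T3 T4 T5 T6.
T1: 0→5, due 16, tardiness 0
T2: 5→15, due 15, tardiness 0
T3: 15→17, due 20, tardiness 0
T4: 17→34, due 25, tardiness 9
T5: 34→37, due 17, tardiness 20
T6: 37→55, due 21, tardiness 34
Late tickets: 3.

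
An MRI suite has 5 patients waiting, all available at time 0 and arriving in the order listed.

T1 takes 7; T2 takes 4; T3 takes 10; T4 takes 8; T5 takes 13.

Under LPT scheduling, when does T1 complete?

LPT (decreasing processing time): T5 T3 T4 T1 T2.
T5: 0→13
T3: 13→23
T4: 23→31
T1: 31→38

38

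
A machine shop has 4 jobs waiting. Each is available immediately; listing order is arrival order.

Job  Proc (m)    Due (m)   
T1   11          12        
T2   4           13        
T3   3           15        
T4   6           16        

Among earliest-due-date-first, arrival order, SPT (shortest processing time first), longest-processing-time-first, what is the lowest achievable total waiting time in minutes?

23

EDD (increasing due date): T1 T2 T3 T4.
T1: waits 0, runs 0→11
T2: waits 11, runs 11→15
T3: waits 15, runs 15→18
T4: waits 18, runs 18→24
Sum = 0+11+15+18 = 44.
FIFO (arrival order): T1 T2 T3 T4.
T1: waits 0, runs 0→11
T2: waits 11, runs 11→15
T3: waits 15, runs 15→18
T4: waits 18, runs 18→24
Sum = 0+11+15+18 = 44.
SPT (increasing processing time): T3 T2 T4 T1.
T3: waits 0, runs 0→3
T2: waits 3, runs 3→7
T4: waits 7, runs 7→13
T1: waits 13, runs 13→24
Sum = 0+3+7+13 = 23.
LPT (decreasing processing time): T1 T4 T2 T3.
T1: waits 0, runs 0→11
T4: waits 11, runs 11→17
T2: waits 17, runs 17→21
T3: waits 21, runs 21→24
Sum = 0+11+17+21 = 49.
EDD 44, FIFO 44, SPT 23, LPT 49 → minimum 23.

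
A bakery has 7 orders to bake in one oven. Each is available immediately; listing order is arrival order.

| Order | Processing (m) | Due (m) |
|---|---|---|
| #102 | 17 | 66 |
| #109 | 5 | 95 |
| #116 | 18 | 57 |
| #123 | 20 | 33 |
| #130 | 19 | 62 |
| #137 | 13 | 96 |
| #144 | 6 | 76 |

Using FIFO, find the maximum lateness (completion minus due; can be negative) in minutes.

27

FIFO (arrival order): #102 #109 #116 #123 #130 #137 #144.
#102: 0→17, due 66, lateness -49
#109: 17→22, due 95, lateness -73
#116: 22→40, due 57, lateness -17
#123: 40→60, due 33, lateness 27
#130: 60→79, due 62, lateness 17
#137: 79→92, due 96, lateness -4
#144: 92→98, due 76, lateness 22
Maximum = 27.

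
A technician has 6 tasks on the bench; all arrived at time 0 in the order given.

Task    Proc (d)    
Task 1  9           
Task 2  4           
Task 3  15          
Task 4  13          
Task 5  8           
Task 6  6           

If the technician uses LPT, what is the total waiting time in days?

176

LPT (decreasing processing time): Task 3 Task 4 Task 1 Task 5 Task 6 Task 2.
Task 3: waits 0, runs 0→15
Task 4: waits 15, runs 15→28
Task 1: waits 28, runs 28→37
Task 5: waits 37, runs 37→45
Task 6: waits 45, runs 45→51
Task 2: waits 51, runs 51→55
Sum = 0+15+28+37+45+51 = 176.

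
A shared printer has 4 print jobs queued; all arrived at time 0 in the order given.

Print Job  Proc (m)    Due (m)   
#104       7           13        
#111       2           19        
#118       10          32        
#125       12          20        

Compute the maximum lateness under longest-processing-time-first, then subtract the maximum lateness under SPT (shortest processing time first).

LPT (decreasing processing time): #125 #118 #104 #111.
#125: 0→12, due 20, lateness -8
#118: 12→22, due 32, lateness -10
#104: 22→29, due 13, lateness 16
#111: 29→31, due 19, lateness 12
Maximum = 16.
SPT (increasing processing time): #111 #104 #118 #125.
#111: 0→2, due 19, lateness -17
#104: 2→9, due 13, lateness -4
#118: 9→19, due 32, lateness -13
#125: 19→31, due 20, lateness 11
Maximum = 11.
Difference = 16 − 11 = 5.

5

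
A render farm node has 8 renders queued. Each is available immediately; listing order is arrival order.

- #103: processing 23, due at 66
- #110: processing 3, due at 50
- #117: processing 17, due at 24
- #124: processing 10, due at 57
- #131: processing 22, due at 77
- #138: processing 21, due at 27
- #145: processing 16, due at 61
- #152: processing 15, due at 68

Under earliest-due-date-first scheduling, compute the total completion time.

536

EDD (increasing due date): #117 #138 #110 #124 #145 #103 #152 #131.
#117: 0→17
#138: 17→38
#110: 38→41
#124: 41→51
#145: 51→67
#103: 67→90
#152: 90→105
#131: 105→127
Sum = 17+38+41+51+67+90+105+127 = 536.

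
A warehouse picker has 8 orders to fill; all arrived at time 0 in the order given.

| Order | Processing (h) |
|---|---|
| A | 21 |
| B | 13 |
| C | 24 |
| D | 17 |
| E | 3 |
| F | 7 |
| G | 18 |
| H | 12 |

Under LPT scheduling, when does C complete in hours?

24

LPT (decreasing processing time): C A G D B H F E.
C: 0→24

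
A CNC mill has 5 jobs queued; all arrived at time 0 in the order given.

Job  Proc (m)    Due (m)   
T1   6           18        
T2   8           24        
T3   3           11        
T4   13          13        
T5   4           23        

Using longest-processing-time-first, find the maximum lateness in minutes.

LPT (decreasing processing time): T4 T2 T1 T5 T3.
T4: 0→13, due 13, lateness 0
T2: 13→21, due 24, lateness -3
T1: 21→27, due 18, lateness 9
T5: 27→31, due 23, lateness 8
T3: 31→34, due 11, lateness 23
Maximum = 23.

23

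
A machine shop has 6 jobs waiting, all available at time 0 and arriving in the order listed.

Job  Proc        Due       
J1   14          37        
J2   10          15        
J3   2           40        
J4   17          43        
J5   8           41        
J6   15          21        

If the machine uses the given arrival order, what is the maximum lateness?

45

FIFO (arrival order): J1 J2 J3 J4 J5 J6.
J1: 0→14, due 37, lateness -23
J2: 14→24, due 15, lateness 9
J3: 24→26, due 40, lateness -14
J4: 26→43, due 43, lateness 0
J5: 43→51, due 41, lateness 10
J6: 51→66, due 21, lateness 45
Maximum = 45.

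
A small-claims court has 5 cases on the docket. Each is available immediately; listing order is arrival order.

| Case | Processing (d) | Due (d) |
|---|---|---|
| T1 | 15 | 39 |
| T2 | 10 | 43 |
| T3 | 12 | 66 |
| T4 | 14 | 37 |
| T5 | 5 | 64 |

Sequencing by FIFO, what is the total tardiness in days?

FIFO (arrival order): T1 T2 T3 T4 T5.
T1: 0→15, due 39, tardiness 0
T2: 15→25, due 43, tardiness 0
T3: 25→37, due 66, tardiness 0
T4: 37→51, due 37, tardiness 14
T5: 51→56, due 64, tardiness 0
Sum = 0+0+0+14+0 = 14.

14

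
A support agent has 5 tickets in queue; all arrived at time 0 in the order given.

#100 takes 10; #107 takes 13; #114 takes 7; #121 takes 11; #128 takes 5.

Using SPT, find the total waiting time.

72

SPT (increasing processing time): #128 #114 #100 #121 #107.
#128: waits 0, runs 0→5
#114: waits 5, runs 5→12
#100: waits 12, runs 12→22
#121: waits 22, runs 22→33
#107: waits 33, runs 33→46
Sum = 0+5+12+22+33 = 72.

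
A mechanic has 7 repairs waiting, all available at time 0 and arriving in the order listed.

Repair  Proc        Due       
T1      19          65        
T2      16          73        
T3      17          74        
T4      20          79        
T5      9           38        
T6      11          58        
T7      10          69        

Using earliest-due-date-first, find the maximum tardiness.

23

EDD (increasing due date): T5 T6 T1 T7 T2 T3 T4.
T5: 0→9, due 38, tardiness 0
T6: 9→20, due 58, tardiness 0
T1: 20→39, due 65, tardiness 0
T7: 39→49, due 69, tardiness 0
T2: 49→65, due 73, tardiness 0
T3: 65→82, due 74, tardiness 8
T4: 82→102, due 79, tardiness 23
Maximum = 23.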